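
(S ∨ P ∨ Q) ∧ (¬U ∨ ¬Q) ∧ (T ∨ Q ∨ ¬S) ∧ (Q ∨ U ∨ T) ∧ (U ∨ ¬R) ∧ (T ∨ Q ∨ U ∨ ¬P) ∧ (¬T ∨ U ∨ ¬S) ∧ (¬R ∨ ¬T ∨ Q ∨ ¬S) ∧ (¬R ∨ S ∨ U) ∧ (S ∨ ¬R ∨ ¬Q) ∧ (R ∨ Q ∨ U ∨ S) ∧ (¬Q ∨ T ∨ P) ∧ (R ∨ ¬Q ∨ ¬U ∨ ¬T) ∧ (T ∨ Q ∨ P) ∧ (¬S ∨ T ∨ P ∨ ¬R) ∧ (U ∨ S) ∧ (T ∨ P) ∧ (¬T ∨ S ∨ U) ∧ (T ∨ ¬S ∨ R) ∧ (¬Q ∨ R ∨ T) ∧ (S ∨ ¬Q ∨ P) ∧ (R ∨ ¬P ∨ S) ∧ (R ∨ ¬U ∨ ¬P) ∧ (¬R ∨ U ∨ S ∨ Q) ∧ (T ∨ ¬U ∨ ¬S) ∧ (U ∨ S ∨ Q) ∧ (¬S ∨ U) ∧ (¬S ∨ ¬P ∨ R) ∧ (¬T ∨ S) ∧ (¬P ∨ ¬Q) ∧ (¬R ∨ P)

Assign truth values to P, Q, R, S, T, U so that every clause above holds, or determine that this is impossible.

Try U = True.
The clause (¬Q) is unit, so Q = False.
Try S = True.
The clause (T) is unit, so T = True.
The clause (¬R) is unit, so R = False.
The clause (¬P) is unit, so P = False.
All clauses are satisfied.

P: False; Q: False; R: False; S: True; T: True; U: True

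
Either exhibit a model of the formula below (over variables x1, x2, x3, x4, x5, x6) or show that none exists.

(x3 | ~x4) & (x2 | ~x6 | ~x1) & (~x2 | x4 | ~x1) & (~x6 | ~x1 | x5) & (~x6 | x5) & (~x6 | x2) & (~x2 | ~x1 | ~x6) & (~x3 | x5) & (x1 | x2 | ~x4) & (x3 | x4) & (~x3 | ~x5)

UNSATISFIABLE

Suppose x3 = 1.
The clause (x5) is unit, so x5 = 1.
But (~x5) is also a unit clause — contradiction.
So x3 must be the other value — set x3 = 0.
The clause (~x4) is unit, so x4 = 0.
But (x4) is also a unit clause — contradiction.
Both values of x3 lead to a conflict.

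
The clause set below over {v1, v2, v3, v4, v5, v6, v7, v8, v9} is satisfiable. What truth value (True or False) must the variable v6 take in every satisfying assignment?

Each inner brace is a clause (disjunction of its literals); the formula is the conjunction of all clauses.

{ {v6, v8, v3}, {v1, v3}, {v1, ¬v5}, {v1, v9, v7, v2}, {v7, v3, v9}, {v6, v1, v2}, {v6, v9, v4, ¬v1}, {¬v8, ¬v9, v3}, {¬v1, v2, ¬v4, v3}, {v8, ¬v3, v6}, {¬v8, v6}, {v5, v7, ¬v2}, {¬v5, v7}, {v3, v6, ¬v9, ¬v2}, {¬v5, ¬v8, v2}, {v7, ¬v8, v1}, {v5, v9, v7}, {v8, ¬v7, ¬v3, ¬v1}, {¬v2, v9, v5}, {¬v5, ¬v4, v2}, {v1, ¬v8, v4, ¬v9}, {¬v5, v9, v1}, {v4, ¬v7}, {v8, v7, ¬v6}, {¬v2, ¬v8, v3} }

Suppose v6 = False.
From the singleton clause (¬v8), v8 = False.
From the singleton clause (v3), v3 = True.
That conflicts with the unit clause (¬v3).
So every satisfying assignment has v6 = True.

True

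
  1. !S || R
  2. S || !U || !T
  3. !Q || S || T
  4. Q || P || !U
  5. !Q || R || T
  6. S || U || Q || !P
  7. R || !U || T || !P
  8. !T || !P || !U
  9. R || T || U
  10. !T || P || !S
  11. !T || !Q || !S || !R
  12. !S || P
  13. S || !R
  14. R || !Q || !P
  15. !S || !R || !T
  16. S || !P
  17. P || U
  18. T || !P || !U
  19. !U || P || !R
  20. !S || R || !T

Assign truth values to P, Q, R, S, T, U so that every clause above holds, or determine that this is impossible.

P=true, Q=false, R=true, S=true, T=false, U=false

Suppose S = true.
From the singleton clause (R), R = true.
From the singleton clause (P), P = true.
From the singleton clause (!T), T = false.
From the singleton clause (!U), U = false.
All clauses hold; Q can take either value.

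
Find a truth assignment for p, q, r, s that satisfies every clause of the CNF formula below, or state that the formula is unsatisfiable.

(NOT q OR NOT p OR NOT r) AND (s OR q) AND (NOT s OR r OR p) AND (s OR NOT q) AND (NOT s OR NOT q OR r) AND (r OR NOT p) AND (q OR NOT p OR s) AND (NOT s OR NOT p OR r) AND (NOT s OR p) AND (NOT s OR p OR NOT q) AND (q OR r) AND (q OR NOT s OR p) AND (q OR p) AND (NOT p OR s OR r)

Suppose s = true.
The clause (p) is unit, so p = true.
The clause (r) is unit, so r = true.
The clause (NOT q) is unit, so q = false.
All clauses are satisfied.

p ↦ true; q ↦ false; r ↦ true; s ↦ true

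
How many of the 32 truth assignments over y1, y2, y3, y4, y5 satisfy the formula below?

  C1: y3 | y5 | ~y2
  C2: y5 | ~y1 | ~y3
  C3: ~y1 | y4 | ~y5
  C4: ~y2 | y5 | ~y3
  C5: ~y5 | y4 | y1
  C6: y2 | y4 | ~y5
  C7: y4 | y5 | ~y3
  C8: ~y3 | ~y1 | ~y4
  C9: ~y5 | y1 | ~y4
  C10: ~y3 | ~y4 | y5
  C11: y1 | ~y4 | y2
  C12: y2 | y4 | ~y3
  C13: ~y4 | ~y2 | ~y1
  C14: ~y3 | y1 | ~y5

4

There are 2^5 = 32 truth assignments over (y1, y2, y3, y4, y5).
Split on y1. With y1 = 1, the clauses containing y1 are satisfied and ~y1 drops from the rest; 3 of the 2^4 = 16 assignments to the other variables satisfy what remains.
With y1 = 0, by the same count on the reduced clause set, 1 assignment works.
(One model: y1=F, y2=F, y3=F, y4=F, y5=F.)
Total: 3 + 1 = 4.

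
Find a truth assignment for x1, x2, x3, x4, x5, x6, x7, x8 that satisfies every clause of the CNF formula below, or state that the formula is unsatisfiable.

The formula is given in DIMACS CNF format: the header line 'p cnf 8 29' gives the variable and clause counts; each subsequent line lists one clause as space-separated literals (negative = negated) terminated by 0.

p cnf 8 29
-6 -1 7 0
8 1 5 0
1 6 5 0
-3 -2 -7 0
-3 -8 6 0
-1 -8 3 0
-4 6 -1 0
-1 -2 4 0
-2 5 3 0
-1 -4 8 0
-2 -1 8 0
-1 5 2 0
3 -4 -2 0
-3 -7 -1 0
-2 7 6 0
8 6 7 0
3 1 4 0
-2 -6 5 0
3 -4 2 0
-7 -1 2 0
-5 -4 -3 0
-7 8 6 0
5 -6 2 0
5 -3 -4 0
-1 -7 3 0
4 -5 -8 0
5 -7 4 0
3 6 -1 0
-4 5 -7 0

Branch on x6: set x6 = True.
Branch on x1: set x1 = False.
Branch on x8: set x8 = False.
Unit clause (x5) forces x5 = True.
Branch on x3: set x3 = True.
Unit clause (¬x4) forces x4 = False.
Branch on x2: set x2 = False.
Every clause is now satisfied; x7 is unconstrained.

x1: False, x2: False, x3: True, x4: False, x5: True, x6: True, x7: False, x8: False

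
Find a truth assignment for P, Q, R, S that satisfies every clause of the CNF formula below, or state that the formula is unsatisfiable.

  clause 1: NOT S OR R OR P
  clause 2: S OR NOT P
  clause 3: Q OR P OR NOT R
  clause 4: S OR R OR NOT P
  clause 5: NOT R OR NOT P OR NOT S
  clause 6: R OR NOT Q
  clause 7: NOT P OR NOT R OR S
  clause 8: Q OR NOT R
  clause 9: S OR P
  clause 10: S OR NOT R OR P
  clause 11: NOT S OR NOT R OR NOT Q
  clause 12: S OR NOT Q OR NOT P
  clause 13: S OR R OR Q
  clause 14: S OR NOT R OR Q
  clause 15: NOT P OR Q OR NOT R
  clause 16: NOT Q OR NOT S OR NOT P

P=true, Q=false, R=false, S=true

Branch on S: set S = true.
Branch on R: set R = false.
(P) alone gives P = true.
(NOT Q) alone gives Q = false.
Every clause now holds.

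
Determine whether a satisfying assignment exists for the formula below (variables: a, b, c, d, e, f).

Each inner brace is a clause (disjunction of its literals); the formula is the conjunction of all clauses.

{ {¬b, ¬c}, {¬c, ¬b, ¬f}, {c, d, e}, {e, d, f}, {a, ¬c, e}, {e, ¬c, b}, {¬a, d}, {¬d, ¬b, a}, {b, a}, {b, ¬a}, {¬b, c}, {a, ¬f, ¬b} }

Unsatisfiable

Try b = False.
From the singleton clause (a), a = True.
Now (¬a) is unsatisfied and unit — conflict.
That branch fails; take b = True instead.
From the singleton clause (¬c), c = False.
Now (c) is unsatisfied and unit — conflict.
Both values of b lead to a conflict.
No assignment satisfies every clause.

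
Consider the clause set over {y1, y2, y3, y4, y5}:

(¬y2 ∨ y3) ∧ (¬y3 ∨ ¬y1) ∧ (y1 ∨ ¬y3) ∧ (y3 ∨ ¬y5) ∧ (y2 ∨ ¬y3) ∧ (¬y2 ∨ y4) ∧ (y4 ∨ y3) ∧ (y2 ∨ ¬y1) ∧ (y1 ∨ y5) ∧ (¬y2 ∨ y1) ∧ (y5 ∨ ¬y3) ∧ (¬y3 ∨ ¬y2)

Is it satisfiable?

Branch on y2: set y2 = False.
Unit clause (¬y3) forces y3 = False.
Unit clause (¬y5) forces y5 = False.
Unit clause (y4) forces y4 = True.
Unit clause (¬y1) forces y1 = False.
But (y1) is also a unit clause — contradiction.
So y2 must be the other value — set y2 = True.
Unit clause (y3) forces y3 = True.
But (¬y3) is also a unit clause — contradiction.
Either choice for y2 ends in contradiction.
No assignment satisfies every clause.

No, unsatisfiable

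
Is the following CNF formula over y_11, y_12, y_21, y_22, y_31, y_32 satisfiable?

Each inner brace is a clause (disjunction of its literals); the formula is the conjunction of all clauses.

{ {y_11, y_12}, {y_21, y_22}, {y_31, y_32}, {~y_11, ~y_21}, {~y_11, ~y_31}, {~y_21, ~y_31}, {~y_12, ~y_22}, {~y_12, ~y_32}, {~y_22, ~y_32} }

Case y_11 = 1:
Unit clause (~y_21) forces y_21 = 0.
Unit clause (y_22) forces y_22 = 1.
Unit clause (~y_31) forces y_31 = 0.
Unit clause (y_32) forces y_32 = 1.
Now (~y_32) is unsatisfied and unit — conflict.
Undo y_11 and try y_11 = 0.
Unit clause (y_12) forces y_12 = 1.
Unit clause (~y_22) forces y_22 = 0.
Unit clause (y_21) forces y_21 = 1.
Unit clause (~y_31) forces y_31 = 0.
Unit clause (y_32) forces y_32 = 1.
Now (~y_32) is unsatisfied and unit — conflict.
Either choice for y_11 ends in contradiction.
No assignment satisfies every clause.

Unsatisfiable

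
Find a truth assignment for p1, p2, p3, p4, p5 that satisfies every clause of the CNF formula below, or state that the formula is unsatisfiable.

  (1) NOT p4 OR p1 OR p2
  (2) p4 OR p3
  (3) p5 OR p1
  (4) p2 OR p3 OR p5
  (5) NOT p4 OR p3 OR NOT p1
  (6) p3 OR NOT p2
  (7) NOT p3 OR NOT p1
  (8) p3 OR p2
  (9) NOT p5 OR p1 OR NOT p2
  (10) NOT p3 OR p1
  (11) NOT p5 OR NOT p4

Branch on p4: set p4 = true.
Unit clause (NOT p5) forces p5 = false.
Unit clause (p1) forces p1 = true.
Unit clause (p3) forces p3 = true.
Now (NOT p3) is unsatisfied and unit — conflict.
That branch fails; take p4 = false instead.
Unit clause (p3) forces p3 = true.
Unit clause (NOT p1) forces p1 = false.
Now (p1) is unsatisfied and unit — conflict.
Either choice for p4 ends in contradiction.

UNSATISFIABLE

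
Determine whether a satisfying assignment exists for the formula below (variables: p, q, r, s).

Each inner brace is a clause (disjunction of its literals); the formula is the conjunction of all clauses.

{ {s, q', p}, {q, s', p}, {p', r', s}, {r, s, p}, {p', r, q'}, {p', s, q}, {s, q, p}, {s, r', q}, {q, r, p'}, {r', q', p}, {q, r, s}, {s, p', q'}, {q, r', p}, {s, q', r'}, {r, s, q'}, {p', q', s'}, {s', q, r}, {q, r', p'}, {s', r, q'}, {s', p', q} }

Case s = 1:
Case q = 1:
The clause (p') is unit, so p = 0.
The clause (r') is unit, so r = 0.
Now (r) is unsatisfied and unit — conflict.
Backtrack on q: now try q = 0.
The clause (p) is unit, so p = 1.
Now (p') is unsatisfied and unit — conflict.
Both values of q lead to a conflict.
Backtrack on s: now try s = 0.
Case q = 0:
The clause (p') is unit, so p = 0.
Now (p) is unsatisfied and unit — conflict.
Backtrack on q: now try q = 1.
The clause (p) is unit, so p = 1.
Now (p') is unsatisfied and unit — conflict.
Both values of q lead to a conflict.
Both values of s lead to a conflict.
No assignment satisfies every clause.

No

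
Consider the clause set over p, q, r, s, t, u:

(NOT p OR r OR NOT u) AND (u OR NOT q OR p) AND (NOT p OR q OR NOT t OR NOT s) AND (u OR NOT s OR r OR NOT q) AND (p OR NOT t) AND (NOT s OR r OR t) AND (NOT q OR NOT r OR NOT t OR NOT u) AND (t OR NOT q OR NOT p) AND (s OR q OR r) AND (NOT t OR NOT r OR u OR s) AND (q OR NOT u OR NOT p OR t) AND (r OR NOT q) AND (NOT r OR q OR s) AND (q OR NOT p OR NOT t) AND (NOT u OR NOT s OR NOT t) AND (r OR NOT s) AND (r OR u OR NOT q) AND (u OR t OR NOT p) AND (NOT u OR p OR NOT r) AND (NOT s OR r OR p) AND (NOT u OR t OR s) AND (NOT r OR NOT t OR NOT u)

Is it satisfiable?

Branch on p: set p = true.
Branch on r: set r = true.
Branch on t: set t = true.
Unit clause (q) forces q = true.
Unit clause (NOT u) forces u = false.
Unit clause (s) forces s = true.
Every clause now holds.
A satisfying assignment: p=true; q=true; r=true; s=true; t=true; u=false.

Yes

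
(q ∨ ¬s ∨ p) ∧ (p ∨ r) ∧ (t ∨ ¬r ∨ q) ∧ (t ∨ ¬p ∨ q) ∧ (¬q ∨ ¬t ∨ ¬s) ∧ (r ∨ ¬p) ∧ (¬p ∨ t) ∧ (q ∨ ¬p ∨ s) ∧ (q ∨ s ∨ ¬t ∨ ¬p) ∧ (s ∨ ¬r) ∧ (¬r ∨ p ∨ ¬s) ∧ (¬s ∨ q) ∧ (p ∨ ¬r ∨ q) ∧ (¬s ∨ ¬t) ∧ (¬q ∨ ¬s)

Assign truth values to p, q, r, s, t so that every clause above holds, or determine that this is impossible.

Branch on p: set p = True.
Unit clause (r) forces r = True.
Unit clause (t) forces t = True.
Unit clause (s) forces s = True.
That conflicts with the unit clause (¬s).
Backtrack on p: now try p = False.
Unit clause (r) forces r = True.
Unit clause (s) forces s = True.
That conflicts with the unit clause (¬s).
Either choice for p ends in contradiction.

UNSATISFIABLE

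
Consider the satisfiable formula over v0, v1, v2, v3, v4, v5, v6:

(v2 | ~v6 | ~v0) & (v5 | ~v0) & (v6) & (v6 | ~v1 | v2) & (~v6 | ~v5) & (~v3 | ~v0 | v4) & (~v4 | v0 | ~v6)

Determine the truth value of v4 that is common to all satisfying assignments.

False

Suppose v4 = 1.
From the singleton clause (v6), v6 = 1.
From the singleton clause (~v5), v5 = 0.
From the singleton clause (~v0), v0 = 0.
But (v0) is also a unit clause — contradiction.
So every satisfying assignment has v4 = False.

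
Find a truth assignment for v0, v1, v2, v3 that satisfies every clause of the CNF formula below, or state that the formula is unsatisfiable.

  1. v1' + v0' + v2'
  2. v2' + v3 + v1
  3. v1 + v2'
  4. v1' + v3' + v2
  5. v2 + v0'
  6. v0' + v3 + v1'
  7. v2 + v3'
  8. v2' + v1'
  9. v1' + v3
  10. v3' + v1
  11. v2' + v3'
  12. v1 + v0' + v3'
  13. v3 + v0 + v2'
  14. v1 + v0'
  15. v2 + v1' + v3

Case v1 = 0:
(v2') alone gives v2 = 0.
(v0') alone gives v0 = 0.
(v3') alone gives v3 = 0.
Every clause now holds.

v0: 0,  v1: 0,  v2: 0,  v3: 0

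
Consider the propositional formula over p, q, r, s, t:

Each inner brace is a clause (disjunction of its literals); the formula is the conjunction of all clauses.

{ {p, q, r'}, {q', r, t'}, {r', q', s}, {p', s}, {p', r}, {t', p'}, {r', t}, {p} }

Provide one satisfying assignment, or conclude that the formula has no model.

From the singleton clause (p), p = 1.
From the singleton clause (s), s = 1.
From the singleton clause (r), r = 1.
From the singleton clause (t'), t = 0.
But (t) is also a unit clause — contradiction.

UNSATISFIABLE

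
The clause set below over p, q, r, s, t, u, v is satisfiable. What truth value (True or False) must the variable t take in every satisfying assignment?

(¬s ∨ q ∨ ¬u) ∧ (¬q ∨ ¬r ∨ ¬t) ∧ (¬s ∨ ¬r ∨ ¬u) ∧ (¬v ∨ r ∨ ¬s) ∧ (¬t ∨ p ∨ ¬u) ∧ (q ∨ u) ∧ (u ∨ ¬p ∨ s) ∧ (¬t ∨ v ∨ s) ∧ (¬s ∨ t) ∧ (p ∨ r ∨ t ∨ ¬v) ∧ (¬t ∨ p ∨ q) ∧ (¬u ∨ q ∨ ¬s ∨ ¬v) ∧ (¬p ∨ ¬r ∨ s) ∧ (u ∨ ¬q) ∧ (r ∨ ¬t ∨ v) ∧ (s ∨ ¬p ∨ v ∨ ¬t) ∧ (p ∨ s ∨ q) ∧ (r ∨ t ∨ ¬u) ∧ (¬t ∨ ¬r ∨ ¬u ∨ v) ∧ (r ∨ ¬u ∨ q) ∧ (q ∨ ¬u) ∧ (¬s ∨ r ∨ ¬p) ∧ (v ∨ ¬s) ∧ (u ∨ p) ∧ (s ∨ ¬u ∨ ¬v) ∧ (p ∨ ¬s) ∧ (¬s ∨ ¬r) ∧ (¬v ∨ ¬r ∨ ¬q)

Suppose t = True.
Branch on q: set q = False.
From the singleton clause (u), u = True.
But (¬u) is also a unit clause — contradiction.
So q must be the other value — set q = True.
From the singleton clause (¬r), r = False.
From the singleton clause (u), u = True.
From the singleton clause (p), p = True.
From the singleton clause (v), v = True.
From the singleton clause (¬s), s = False.
But (s) is also a unit clause — contradiction.
Both values of q lead to a conflict.
So every satisfying assignment has t = False.

False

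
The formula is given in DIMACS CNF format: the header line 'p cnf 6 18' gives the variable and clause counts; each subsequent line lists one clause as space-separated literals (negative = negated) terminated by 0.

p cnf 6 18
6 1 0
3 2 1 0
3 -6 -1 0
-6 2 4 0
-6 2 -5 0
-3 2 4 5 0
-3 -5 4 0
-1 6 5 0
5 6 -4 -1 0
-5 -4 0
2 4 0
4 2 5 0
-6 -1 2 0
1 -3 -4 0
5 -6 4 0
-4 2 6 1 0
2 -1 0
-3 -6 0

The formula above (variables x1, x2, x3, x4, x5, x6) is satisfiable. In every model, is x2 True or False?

True

Suppose x2 = False.
Unit clause (x4) forces x4 = True.
Unit clause (¬x5) forces x5 = False.
Unit clause (¬x1) forces x1 = False.
Unit clause (x6) forces x6 = True.
Unit clause (x3) forces x3 = True.
That conflicts with the unit clause (¬x3).
So every satisfying assignment has x2 = True.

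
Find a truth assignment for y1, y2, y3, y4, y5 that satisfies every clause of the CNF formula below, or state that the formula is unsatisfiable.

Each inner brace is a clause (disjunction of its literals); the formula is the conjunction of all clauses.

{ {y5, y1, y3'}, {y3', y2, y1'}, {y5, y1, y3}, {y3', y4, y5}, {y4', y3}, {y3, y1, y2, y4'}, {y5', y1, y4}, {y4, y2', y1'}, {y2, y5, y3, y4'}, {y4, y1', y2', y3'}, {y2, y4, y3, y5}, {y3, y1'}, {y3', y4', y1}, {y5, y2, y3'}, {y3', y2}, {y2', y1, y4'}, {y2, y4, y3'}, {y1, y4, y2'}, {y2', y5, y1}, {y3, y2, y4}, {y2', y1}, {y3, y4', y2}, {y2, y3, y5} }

Try y4 = 1.
From the singleton clause (y3), y3 = 1.
From the singleton clause (y1), y1 = 1.
From the singleton clause (y2), y2 = 1.
Every clause is now satisfied; y5 is unconstrained.

y1 ↦ 1,  y2 ↦ 1,  y3 ↦ 1,  y4 ↦ 1,  y5 ↦ 0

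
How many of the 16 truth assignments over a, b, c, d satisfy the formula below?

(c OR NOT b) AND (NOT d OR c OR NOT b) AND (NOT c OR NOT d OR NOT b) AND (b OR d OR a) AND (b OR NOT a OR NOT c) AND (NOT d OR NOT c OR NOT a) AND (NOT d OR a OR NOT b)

6

There are 2^4 = 16 truth assignments over (a, b, c, d).
Check each against the 7 clauses (columns in the order a, b, c, d):
  F F F F  ✗ fails (b OR d OR a)
  F F F T  ✓ satisfies all
  F F T F  ✗ fails (b OR d OR a)
  F F T T  ✓ satisfies all
  F T F F  ✗ fails (c OR NOT b)
  F T F T  ✗ fails (c OR NOT b)
  F T T F  ✓ satisfies all
  F T T T  ✗ fails (NOT c OR NOT d OR NOT b)
  T F F F  ✓ satisfies all
  T F F T  ✓ satisfies all
  T F T F  ✗ fails (b OR NOT a OR NOT c)
  T F T T  ✗ fails (b OR NOT a OR NOT c)
  T T F F  ✗ fails (c OR NOT b)
  T T F T  ✗ fails (c OR NOT b)
  T T T F  ✓ satisfies all
  T T T T  ✗ fails (NOT c OR NOT d OR NOT b)
6 of the 16 rows are models.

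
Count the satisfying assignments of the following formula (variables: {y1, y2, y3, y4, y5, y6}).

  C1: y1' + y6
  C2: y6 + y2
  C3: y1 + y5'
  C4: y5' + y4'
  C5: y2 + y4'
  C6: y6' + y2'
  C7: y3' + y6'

7

There are 2^6 = 64 truth assignments over (y1, y2, y3, y4, y5, y6).
Split on y6. With y6 = 1, the clauses containing y6 are satisfied and y6' drops from the rest; 3 of the 2^5 = 32 assignments to the other variables satisfy what remains.
With y6 = 0, by the same count on the reduced clause set, 4 assignments work.
Total: 3 + 4 = 7.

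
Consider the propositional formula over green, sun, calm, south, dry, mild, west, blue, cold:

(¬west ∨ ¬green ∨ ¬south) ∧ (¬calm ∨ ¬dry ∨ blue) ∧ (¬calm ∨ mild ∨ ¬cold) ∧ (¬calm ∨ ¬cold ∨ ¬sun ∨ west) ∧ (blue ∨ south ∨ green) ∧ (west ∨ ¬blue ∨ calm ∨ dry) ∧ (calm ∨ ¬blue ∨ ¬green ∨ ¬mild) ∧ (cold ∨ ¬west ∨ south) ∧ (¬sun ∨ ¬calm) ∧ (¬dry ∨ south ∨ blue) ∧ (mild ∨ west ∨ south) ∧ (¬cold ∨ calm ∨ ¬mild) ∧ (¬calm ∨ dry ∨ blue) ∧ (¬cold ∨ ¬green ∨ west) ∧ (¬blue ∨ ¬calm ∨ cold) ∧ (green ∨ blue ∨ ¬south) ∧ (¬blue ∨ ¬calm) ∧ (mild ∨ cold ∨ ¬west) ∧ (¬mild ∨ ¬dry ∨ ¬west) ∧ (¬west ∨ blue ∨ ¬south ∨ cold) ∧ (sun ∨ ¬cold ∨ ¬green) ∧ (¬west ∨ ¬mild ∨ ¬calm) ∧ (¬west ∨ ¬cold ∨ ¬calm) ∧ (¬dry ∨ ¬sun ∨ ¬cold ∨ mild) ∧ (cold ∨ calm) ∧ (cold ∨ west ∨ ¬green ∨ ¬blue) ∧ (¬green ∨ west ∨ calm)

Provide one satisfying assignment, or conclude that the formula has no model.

Case sun = True:
Unit clause (¬calm) forces calm = False.
Unit clause (cold) forces cold = True.
Unit clause (¬mild) forces mild = False.
Unit clause (¬dry) forces dry = False.
Case west = True:
Case green = True:
Unit clause (¬south) forces south = False.
Every clause is now satisfied; blue is unconstrained.

green=True; sun=True; calm=False; south=False; dry=False; mild=False; west=True; blue=False; cold=True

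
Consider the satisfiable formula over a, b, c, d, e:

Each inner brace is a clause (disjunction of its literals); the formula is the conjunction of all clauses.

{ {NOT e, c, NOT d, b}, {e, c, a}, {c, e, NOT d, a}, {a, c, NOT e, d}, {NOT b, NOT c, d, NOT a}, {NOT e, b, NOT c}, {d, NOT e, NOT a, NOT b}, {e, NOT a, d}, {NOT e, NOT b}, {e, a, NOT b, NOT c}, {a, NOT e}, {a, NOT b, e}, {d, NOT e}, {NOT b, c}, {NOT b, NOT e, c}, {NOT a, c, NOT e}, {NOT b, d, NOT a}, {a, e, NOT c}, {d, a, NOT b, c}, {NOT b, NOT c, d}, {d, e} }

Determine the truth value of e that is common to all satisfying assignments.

Suppose e = true.
Unit clause (NOT b) forces b = false.
Unit clause (NOT c) forces c = false.
Unit clause (NOT d) forces d = false.
Now (d) is unsatisfied and unit — conflict.
So every satisfying assignment has e = False.

False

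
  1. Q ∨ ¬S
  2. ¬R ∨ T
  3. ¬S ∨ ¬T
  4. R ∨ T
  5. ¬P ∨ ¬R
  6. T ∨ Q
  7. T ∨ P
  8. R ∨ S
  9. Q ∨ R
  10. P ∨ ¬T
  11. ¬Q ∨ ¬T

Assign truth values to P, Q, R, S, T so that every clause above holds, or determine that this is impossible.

UNSATISFIABLE

Suppose Q = True.
From the singleton clause (¬T), T = False.
From the singleton clause (¬R), R = False.
But (R) is also a unit clause — contradiction.
Backtrack on Q: now try Q = False.
From the singleton clause (¬S), S = False.
From the singleton clause (T), T = True.
From the singleton clause (R), R = True.
From the singleton clause (¬P), P = False.
But (P) is also a unit clause — contradiction.
Either choice for Q ends in contradiction.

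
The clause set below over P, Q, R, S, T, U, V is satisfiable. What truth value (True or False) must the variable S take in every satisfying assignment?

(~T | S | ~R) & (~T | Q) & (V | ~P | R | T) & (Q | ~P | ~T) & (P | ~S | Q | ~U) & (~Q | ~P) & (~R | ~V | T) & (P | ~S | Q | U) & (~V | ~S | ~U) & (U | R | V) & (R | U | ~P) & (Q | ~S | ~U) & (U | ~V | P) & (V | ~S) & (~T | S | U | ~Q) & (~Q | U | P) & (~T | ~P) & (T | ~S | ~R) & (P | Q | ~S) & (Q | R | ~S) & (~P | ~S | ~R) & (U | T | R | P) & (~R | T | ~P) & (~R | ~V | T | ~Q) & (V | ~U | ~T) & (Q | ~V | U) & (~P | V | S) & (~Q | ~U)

False

Suppose S = 1.
From the singleton clause (V), V = 1.
From the singleton clause (~U), U = 0.
From the singleton clause (P), P = 1.
From the singleton clause (~Q), Q = 0.
Now (Q) is unsatisfied and unit — conflict.
So every satisfying assignment has S = False.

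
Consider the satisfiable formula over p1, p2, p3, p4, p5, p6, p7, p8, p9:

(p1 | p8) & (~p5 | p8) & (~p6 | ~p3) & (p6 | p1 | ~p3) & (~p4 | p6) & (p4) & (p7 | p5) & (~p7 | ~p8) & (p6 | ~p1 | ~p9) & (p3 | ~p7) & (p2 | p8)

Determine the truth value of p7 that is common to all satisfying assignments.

Suppose p7 = 1.
(p4) alone gives p4 = 1.
(p6) alone gives p6 = 1.
(~p3) alone gives p3 = 0.
Now (p3) is unsatisfied and unit — conflict.
So every satisfying assignment has p7 = False.

False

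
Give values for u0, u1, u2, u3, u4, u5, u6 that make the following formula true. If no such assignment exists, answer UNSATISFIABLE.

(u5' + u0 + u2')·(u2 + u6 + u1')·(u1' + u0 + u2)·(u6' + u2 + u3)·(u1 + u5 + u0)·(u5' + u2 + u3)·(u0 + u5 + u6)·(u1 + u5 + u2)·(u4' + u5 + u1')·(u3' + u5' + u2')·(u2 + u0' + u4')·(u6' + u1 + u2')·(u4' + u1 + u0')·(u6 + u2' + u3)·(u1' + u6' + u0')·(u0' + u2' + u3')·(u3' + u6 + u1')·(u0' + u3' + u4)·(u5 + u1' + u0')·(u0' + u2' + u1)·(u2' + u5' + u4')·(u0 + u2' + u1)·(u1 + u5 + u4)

u0: 0, u1: 0, u2: 0, u3: 1, u4: 1, u5: 1, u6: 0

Branch on u5: set u5 = 1.
Branch on u0: set u0 = 0.
(u2') alone gives u2 = 0.
(u1') alone gives u1 = 0.
(u3) alone gives u3 = 1.
Every clause is now satisfied; u4, u6 are unconstrained.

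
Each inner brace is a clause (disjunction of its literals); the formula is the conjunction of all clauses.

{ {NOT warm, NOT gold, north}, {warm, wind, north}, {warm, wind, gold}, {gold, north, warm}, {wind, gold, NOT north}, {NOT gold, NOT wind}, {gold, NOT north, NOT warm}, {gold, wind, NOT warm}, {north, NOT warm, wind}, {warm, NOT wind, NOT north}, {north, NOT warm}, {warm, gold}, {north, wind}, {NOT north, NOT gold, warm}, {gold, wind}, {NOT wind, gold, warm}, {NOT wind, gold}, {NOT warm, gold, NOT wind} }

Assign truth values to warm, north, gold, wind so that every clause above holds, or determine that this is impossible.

Case gold = true:
(NOT wind) alone gives wind = false.
(north) alone gives north = true.
(warm) alone gives warm = true.
This assignment satisfies each clause.

warm ↦ true; north ↦ true; gold ↦ true; wind ↦ false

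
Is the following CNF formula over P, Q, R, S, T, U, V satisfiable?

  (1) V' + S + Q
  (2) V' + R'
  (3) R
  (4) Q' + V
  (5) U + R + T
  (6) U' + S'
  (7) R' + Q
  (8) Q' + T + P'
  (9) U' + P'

No

The clause (R) is unit, so R = 1.
The clause (V') is unit, so V = 0.
The clause (Q') is unit, so Q = 0.
But (Q) is also a unit clause — contradiction.
No assignment satisfies every clause.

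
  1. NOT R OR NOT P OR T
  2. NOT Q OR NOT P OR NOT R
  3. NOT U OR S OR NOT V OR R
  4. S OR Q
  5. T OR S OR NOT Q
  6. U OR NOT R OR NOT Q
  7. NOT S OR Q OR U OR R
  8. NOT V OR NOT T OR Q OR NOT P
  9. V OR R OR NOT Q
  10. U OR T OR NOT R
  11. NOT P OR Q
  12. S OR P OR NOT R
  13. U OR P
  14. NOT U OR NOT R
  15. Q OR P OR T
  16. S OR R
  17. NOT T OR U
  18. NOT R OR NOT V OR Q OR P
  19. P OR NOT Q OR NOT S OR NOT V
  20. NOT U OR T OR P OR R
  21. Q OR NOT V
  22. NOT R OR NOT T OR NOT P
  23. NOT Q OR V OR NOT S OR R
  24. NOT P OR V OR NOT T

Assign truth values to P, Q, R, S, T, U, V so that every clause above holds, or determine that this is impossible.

P=true, Q=true, R=false, S=true, T=false, U=false, V=true

Branch on S: set S = true.
Branch on P: set P = true.
The clause (Q) is unit, so Q = true.
The clause (NOT R) is unit, so R = false.
The clause (V) is unit, so V = true.
Branch on T: set T = false.
Every clause is now satisfied; U is unconstrained.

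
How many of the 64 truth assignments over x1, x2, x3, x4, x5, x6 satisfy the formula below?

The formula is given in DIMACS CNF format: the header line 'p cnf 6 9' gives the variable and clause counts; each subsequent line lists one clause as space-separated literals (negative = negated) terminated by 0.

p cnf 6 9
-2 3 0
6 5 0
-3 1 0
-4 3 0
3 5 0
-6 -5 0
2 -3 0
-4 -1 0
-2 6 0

3

There are 2^6 = 64 truth assignments over (x1, x2, x3, x4, x5, x6).
Split on x5. With x5 = True, the clauses containing x5 are satisfied and ¬x5 drops from the rest; 2 of the 2^5 = 32 assignments to the other variables satisfy what remains.
With x5 = False, by the same count on the reduced clause set, 1 assignment works.
(One model: x1=F, x2=F, x3=F, x4=F, x5=T, x6=F.)
Total: 2 + 1 = 3.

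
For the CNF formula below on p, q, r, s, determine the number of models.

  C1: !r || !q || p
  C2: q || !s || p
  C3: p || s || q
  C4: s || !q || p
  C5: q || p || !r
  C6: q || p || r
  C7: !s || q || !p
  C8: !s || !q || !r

There are 2^4 = 16 truth assignments over (p, q, r, s).
Check each against the 8 clauses (columns in the order p, q, r, s):
  F F F F  ✗ fails (p || s || q)
  F F F T  ✗ fails (q || !s || p)
  F F T F  ✗ fails (p || s || q)
  F F T T  ✗ fails (q || !s || p)
  F T F F  ✗ fails (s || !q || p)
  F T F T  ✓ satisfies all
  F T T F  ✗ fails (!r || !q || p)
  F T T T  ✗ fails (!r || !q || p)
  T F F F  ✓ satisfies all
  T F F T  ✗ fails (!s || q || !p)
  T F T F  ✓ satisfies all
  T F T T  ✗ fails (!s || q || !p)
  T T F F  ✓ satisfies all
  T T F T  ✓ satisfies all
  T T T F  ✓ satisfies all
  T T T T  ✗ fails (!s || !q || !r)
6 of the 16 rows are models.

6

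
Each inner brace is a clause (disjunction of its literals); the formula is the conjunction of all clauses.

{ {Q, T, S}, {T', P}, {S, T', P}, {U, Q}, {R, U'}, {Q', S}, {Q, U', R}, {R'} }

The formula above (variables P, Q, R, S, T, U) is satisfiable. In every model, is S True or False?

Suppose S = 0.
The clause (Q') is unit, so Q = 0.
The clause (T) is unit, so T = 1.
The clause (P) is unit, so P = 1.
The clause (U) is unit, so U = 1.
The clause (R) is unit, so R = 1.
Now (R') is unsatisfied and unit — conflict.
So every satisfying assignment has S = True.

True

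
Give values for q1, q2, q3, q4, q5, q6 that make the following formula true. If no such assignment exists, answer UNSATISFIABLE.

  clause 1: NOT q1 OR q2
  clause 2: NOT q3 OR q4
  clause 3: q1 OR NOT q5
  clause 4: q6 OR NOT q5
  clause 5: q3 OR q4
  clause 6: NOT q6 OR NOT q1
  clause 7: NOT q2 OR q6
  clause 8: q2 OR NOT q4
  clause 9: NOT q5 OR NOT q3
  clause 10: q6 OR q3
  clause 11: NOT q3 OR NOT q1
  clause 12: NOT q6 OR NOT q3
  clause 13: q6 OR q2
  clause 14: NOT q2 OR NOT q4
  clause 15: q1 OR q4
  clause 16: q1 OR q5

Suppose q1 = false.
Unit clause (NOT q5) forces q5 = false.
That conflicts with the unit clause (q5).
That branch fails; take q1 = true instead.
Unit clause (q2) forces q2 = true.
Unit clause (NOT q6) forces q6 = false.
That conflicts with the unit clause (q6).
Neither q1 = true nor q1 = false works.

UNSATISFIABLE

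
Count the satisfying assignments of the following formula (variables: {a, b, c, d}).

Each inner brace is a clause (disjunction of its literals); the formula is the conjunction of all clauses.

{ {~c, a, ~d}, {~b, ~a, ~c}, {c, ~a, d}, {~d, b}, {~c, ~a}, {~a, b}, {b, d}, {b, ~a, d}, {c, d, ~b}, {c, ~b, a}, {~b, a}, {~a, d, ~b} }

There are 2^4 = 16 truth assignments over (a, b, c, d).
Check each against the 12 clauses (columns in the order a, b, c, d):
  F F F F  ✗ fails (b | d)
  F F F T  ✗ fails (~d | b)
  F F T F  ✗ fails (b | d)
  F F T T  ✗ fails (~c | a | ~d)
  F T F F  ✗ fails (c | d | ~b)
  F T F T  ✗ fails (c | ~b | a)
  F T T F  ✗ fails (~b | a)
  F T T T  ✗ fails (~c | a | ~d)
  T F F F  ✗ fails (c | ~a | d)
  T F F T  ✗ fails (~d | b)
  T F T F  ✗ fails (~c | ~a)
  T F T T  ✗ fails (~d | b)
  T T F F  ✗ fails (c | ~a | d)
  T T F T  ✓ satisfies all
  T T T F  ✗ fails (~b | ~a | ~c)
  T T T T  ✗ fails (~b | ~a | ~c)
1 of the 16 rows is a model.

1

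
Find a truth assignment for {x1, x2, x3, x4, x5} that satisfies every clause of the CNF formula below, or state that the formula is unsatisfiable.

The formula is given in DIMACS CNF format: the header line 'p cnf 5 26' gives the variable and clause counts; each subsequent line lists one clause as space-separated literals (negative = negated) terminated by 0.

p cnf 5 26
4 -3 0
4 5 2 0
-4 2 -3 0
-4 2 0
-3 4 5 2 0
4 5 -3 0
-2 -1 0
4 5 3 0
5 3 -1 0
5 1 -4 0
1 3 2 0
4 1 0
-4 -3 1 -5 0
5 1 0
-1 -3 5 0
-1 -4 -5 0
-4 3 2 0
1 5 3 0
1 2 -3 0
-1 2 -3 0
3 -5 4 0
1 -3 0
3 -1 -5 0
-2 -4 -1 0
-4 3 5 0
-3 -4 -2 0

Branch on x4: set x4 = True.
(x2) alone gives x2 = True.
(¬x1) alone gives x1 = False.
(x5) alone gives x5 = True.
(¬x3) alone gives x3 = False.
This assignment satisfies each clause.

x1=False, x2=True, x3=False, x4=True, x5=True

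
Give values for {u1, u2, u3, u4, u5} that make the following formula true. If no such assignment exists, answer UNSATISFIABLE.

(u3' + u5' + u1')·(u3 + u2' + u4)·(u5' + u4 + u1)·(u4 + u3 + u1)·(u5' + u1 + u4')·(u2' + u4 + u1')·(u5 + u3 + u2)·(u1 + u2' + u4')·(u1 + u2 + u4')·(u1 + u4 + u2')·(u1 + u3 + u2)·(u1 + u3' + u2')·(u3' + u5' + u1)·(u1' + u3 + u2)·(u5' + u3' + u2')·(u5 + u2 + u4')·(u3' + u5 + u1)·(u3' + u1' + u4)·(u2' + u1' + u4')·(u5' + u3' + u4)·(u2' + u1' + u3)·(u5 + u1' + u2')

UNSATISFIABLE

Try u3 = 0.
Try u2 = 0.
The clause (u5) is unit, so u5 = 1.
The clause (u1) is unit, so u1 = 1.
Now (u1') is unsatisfied and unit — conflict.
Undo u2 and try u2 = 1.
The clause (u4) is unit, so u4 = 1.
The clause (u1) is unit, so u1 = 1.
Now (u1') is unsatisfied and unit — conflict.
Both values of u2 lead to a conflict.
Undo u3 and try u3 = 1.
Try u5 = 0.
The clause (u1) is unit, so u1 = 1.
The clause (u4) is unit, so u4 = 1.
The clause (u2) is unit, so u2 = 1.
Now (u2') is unsatisfied and unit — conflict.
Undo u5 and try u5 = 1.
The clause (u1') is unit, so u1 = 0.
Now (u1) is unsatisfied and unit — conflict.
Both values of u5 lead to a conflict.
Both values of u3 lead to a conflict.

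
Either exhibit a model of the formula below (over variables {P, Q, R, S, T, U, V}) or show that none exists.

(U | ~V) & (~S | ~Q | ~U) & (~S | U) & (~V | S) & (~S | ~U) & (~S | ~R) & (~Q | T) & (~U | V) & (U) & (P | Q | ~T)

(U) alone gives U = 1.
(~S) alone gives S = 0.
(~V) alone gives V = 0.
That conflicts with the unit clause (V).

UNSATISFIABLE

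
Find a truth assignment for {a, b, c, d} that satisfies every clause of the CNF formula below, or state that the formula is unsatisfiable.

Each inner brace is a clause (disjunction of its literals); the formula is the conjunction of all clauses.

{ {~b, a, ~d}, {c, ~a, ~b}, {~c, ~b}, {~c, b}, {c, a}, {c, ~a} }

Try c = 0.
The clause (a) is unit, so a = 1.
Now (~a) is unsatisfied and unit — conflict.
Backtrack on c: now try c = 1.
The clause (~b) is unit, so b = 0.
Now (b) is unsatisfied and unit — conflict.
Either choice for c ends in contradiction.

UNSATISFIABLE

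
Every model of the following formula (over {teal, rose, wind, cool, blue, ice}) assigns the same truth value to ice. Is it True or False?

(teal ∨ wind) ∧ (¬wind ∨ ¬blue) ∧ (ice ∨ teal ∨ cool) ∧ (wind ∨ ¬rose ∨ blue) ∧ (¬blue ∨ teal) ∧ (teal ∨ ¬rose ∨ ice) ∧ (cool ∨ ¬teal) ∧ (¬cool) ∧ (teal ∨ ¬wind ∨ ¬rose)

Suppose ice = False.
(¬cool) alone gives cool = False.
(teal) alone gives teal = True.
That conflicts with the unit clause (¬teal).
So every satisfying assignment has ice = True.

True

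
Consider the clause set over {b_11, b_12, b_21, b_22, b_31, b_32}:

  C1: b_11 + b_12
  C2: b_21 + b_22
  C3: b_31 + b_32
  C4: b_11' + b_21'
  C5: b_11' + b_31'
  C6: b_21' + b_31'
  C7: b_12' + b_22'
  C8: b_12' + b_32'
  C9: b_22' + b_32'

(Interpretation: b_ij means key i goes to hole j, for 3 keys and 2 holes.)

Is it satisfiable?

Case b_11 = 1:
The clause (b_21') is unit, so b_21 = 0.
The clause (b_22) is unit, so b_22 = 1.
The clause (b_31') is unit, so b_31 = 0.
The clause (b_32) is unit, so b_32 = 1.
Now (b_32') is unsatisfied and unit — conflict.
Undo b_11 and try b_11 = 0.
The clause (b_12) is unit, so b_12 = 1.
The clause (b_22') is unit, so b_22 = 0.
The clause (b_21) is unit, so b_21 = 1.
The clause (b_31') is unit, so b_31 = 0.
The clause (b_32) is unit, so b_32 = 1.
Now (b_32') is unsatisfied and unit — conflict.
Neither b_11 = 1 nor b_11 = 0 works.
No assignment satisfies every clause.

Unsatisfiable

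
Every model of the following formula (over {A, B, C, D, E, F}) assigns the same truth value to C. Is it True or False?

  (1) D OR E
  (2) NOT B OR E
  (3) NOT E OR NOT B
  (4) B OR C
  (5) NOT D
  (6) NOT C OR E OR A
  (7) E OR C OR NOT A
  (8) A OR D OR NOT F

True

Suppose C = false.
The clause (B) is unit, so B = true.
The clause (E) is unit, so E = true.
But (NOT E) is also a unit clause — contradiction.
So every satisfying assignment has C = True.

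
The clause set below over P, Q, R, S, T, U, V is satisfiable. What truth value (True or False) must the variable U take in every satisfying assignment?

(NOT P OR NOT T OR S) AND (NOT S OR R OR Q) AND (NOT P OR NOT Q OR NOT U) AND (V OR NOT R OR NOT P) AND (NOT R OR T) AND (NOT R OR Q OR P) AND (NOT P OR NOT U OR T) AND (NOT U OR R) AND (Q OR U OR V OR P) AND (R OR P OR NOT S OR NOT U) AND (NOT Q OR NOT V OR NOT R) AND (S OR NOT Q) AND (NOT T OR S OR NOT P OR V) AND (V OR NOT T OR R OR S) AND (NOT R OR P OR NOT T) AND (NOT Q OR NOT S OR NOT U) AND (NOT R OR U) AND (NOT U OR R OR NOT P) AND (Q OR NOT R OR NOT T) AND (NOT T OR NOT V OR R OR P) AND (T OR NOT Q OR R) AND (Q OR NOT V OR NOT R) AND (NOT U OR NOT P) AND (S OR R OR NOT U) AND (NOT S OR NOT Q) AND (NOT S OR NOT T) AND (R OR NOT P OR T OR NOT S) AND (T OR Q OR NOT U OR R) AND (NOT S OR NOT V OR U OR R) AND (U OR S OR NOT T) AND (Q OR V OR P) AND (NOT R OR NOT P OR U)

Suppose U = true.
The clause (R) is unit, so R = true.
The clause (T) is unit, so T = true.
The clause (P) is unit, so P = true.
That conflicts with the unit clause (NOT P).
So every satisfying assignment has U = False.

False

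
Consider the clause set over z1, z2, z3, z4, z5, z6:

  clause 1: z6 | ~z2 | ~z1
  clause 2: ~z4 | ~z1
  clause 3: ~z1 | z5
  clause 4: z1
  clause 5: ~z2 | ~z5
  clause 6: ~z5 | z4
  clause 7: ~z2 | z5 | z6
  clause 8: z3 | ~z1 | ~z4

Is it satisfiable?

No

The clause (z1) is unit, so z1 = 1.
The clause (~z4) is unit, so z4 = 0.
The clause (z5) is unit, so z5 = 1.
But (~z5) is also a unit clause — contradiction.
No assignment satisfies every clause.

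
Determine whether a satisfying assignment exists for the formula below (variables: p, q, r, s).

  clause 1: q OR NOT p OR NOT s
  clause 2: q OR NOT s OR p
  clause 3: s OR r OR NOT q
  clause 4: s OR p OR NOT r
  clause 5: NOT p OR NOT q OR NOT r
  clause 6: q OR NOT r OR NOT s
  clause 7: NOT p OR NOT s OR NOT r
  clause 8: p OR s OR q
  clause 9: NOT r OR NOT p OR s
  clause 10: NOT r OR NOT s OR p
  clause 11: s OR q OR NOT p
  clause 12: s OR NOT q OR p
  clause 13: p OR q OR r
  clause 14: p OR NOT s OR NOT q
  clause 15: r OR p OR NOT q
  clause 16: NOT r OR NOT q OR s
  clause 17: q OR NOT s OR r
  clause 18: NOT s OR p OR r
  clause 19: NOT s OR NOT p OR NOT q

Try q = true.
Try s = true.
The clause (p) is unit, so p = true.
But (NOT p) is also a unit clause — contradiction.
That branch fails; take s = false instead.
The clause (r) is unit, so r = true.
But (NOT r) is also a unit clause — contradiction.
Neither s = true nor s = false works.
That branch fails; take q = false instead.
Try p = false.
The clause (NOT s) is unit, so s = false.
But (s) is also a unit clause — contradiction.
That branch fails; take p = true instead.
The clause (NOT s) is unit, so s = false.
But (s) is also a unit clause — contradiction.
Neither p = true nor p = false works.
Neither q = true nor q = false works.
No assignment satisfies every clause.

No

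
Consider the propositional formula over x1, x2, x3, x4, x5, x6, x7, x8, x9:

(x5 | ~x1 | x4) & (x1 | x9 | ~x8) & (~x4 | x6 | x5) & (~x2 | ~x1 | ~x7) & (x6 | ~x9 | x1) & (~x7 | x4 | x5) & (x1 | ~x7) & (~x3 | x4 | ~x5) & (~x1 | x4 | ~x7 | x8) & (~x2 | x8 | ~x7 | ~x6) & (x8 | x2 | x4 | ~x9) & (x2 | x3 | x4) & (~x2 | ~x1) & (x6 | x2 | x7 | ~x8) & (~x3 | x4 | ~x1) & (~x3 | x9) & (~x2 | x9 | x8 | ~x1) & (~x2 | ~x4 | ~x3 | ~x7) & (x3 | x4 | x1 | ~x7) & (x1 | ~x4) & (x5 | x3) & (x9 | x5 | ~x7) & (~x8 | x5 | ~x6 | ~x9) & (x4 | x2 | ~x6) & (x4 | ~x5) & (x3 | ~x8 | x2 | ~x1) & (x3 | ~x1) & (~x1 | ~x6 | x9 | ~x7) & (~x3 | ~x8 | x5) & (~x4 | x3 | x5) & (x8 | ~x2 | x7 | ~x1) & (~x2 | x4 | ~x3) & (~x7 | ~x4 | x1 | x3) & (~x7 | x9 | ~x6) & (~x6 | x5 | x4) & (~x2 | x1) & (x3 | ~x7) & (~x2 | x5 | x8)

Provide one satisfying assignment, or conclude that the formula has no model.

x1: 1; x2: 0; x3: 1; x4: 1; x5: 0; x6: 1; x7: 0; x8: 0; x9: 1

Branch on x1: set x1 = 1.
(~x2) alone gives x2 = 0.
(x3) alone gives x3 = 1.
(x4) alone gives x4 = 1.
(x9) alone gives x9 = 1.
Branch on x6: set x6 = 1.
Branch on x8: set x8 = 0.
All clauses hold; x5, x7 can take either value.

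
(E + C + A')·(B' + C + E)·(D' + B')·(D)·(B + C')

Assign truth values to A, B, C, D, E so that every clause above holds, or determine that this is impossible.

A: 0; B: 0; C: 0; D: 1; E: 1

Unit clause (D) forces D = 1.
Unit clause (B') forces B = 0.
Unit clause (C') forces C = 0.
Case E = 1:
Every clause is now satisfied; A is unconstrained.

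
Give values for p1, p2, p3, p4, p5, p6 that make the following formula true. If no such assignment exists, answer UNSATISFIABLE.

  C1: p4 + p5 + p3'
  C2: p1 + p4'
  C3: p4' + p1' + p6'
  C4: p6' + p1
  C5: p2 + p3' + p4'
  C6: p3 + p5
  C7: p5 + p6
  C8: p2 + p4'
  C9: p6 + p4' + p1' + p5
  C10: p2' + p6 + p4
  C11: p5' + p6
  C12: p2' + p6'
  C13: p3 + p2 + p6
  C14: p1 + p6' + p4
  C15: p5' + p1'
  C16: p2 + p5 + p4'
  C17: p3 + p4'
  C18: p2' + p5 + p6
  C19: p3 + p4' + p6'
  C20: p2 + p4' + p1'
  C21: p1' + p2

UNSATISFIABLE

Case p1 = 1:
From the singleton clause (p5'), p5 = 0.
From the singleton clause (p3), p3 = 1.
From the singleton clause (p4), p4 = 1.
From the singleton clause (p6'), p6 = 0.
That conflicts with the unit clause (p6).
Undo p1 and try p1 = 0.
From the singleton clause (p4'), p4 = 0.
From the singleton clause (p6'), p6 = 0.
From the singleton clause (p5), p5 = 1.
That conflicts with the unit clause (p5').
Both values of p1 lead to a conflict.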